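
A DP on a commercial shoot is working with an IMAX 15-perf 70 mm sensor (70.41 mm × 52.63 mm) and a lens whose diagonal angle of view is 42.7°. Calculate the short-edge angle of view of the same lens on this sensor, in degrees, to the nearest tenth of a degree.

26.3°

Sensor diagonal = √(70.41² + 52.63²) = √7727.4850 ≈ 87.9061 mm.
From the diagonal AOV: f = 87.9061 / (2·tan(21.35°)) = 87.9061 / 0.78178 ≈ 112.4437 mm.
Short-edge AOV = 2·arctan(52.63 / (2 × 112.4437)) = 2·arctan(0.23403) ≈ 26.3435°.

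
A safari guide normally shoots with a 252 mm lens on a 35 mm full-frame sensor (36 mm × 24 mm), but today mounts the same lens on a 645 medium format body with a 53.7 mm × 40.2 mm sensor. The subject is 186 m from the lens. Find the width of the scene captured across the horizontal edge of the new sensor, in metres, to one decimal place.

The focal length stays 252 mm; the relevant sensor dimension is now w = 53.7 mm. Object distance dₒ = 186 m = 186000 mm.
Thin-lens field width W = w·(dₒ − f)/f = 53.7 × (186000 − 252)/252 ≈ 39582.014 mm = 39.582 m.

39.6 m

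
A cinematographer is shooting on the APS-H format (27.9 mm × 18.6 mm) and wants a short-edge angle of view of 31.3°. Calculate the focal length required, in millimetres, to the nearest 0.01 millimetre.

33.20 mm

From α = 2·arctan(h/2f) we get f = h / (2·tan(α/2)).
With h = 18.6 mm and α/2 = 15.65°, tan(α/2) ≈ 0.28015, so f ≈ 18.6 / 0.56029 ≈ 33.1970 mm.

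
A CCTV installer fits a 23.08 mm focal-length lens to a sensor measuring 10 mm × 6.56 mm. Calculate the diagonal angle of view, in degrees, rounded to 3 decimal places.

Sensor diagonal = √(10² + 6.56²) = √143.0336 ≈ 11.9597 mm.
Angle of view α = 2·arctan(d/2f) with d = 11.9597 mm and f = 23.08 mm.
d/2f = 0.25909; arctan(0.25909) ≈ 14.5255°, so α ≈ 29.0509°.

29.051°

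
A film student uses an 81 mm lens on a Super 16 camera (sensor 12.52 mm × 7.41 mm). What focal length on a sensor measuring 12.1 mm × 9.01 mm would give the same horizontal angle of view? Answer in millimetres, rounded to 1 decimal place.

78.3 mm

Equal angle of view means equal width/f ratio, so f₂ = f₁ · (width₂/width₁) = 81 × 12.1/12.52.
f₂ = 81 × 0.96645 ≈ 78.283 mm.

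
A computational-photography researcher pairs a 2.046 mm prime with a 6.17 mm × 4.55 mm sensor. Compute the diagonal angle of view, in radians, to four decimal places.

2.1610 rad

Sensor diagonal = √(6.17² + 4.55²) = √58.7714 ≈ 7.6663 mm.
Angle of view α = 2·arctan(d/2f) with d = 7.6663 mm and f = 2.046 mm.
d/2f = 1.87347; arctan(1.87347) ≈ 1.0805 rad, so α ≈ 2.1610 rad.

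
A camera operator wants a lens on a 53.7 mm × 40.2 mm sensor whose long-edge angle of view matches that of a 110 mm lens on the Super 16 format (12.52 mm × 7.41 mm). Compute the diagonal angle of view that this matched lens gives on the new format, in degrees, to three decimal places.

8.132°

Equal long-edge AOV ⇒ f₂ = f₁ · 53.7/12.52 = 110 × 4.28914 ≈ 471.8051 mm.
Sensor diagonal = √(53.7² + 40.2²) = √4499.7300 ≈ 67.0800 mm.
Diagonal AOV on the new format = 2·arctan(67.0800 / (2 × 471.8051)) = 2·arctan(0.07109) ≈ 8.1325°.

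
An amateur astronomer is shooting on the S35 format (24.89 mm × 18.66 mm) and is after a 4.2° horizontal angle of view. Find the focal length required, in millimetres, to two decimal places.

From α = 2·arctan(w/2f) we get f = w / (2·tan(α/2)).
With w = 24.89 mm and α/2 = 2.1°, tan(α/2) ≈ 0.03667, so f ≈ 24.89 / 0.07334 ≈ 339.3936 mm.

339.39 mm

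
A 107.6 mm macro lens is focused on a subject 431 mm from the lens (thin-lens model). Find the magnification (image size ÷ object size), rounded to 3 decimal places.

0.333×

Thin lens: 1/f = 1/dₒ + 1/dᵢ → 1/dᵢ = 1/107.6 − 1/431 = 0.0069735 mm⁻¹, so dᵢ ≈ 143.4001 mm.
Magnification m = dᵢ/dₒ = 143.4001/431 ≈ 0.33271.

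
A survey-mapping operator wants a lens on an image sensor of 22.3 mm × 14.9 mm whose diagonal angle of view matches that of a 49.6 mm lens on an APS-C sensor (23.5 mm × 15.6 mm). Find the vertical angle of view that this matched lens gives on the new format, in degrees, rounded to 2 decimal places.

Sensor diagonal = √(23.5² + 15.6²) = √795.6100 ≈ 28.2066 mm.
Sensor diagonal = √(22.3² + 14.9²) = √719.3000 ≈ 26.8198 mm.
Equal diagonal AOV ⇒ f₂ = f₁ · 26.8198/28.2066 = 49.6 × 0.95083 ≈ 47.1614 mm.
Vertical AOV on the new format = 2·arctan(14.9 / (2 × 47.1614)) = 2·arctan(0.15797) ≈ 17.9535°.

17.95°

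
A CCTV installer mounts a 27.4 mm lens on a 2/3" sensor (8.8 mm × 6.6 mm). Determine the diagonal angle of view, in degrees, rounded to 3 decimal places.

Sensor diagonal = √(8.8² + 6.6²) = √121.0000 ≈ 11.0000 mm.
Angle of view α = 2·arctan(d/2f) with d = 11.0000 mm and f = 27.4 mm.
d/2f = 0.20073; arctan(0.20073) ≈ 11.3501°, so α ≈ 22.7003°.

22.700°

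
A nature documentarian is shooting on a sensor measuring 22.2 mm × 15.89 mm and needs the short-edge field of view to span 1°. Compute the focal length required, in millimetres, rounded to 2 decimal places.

From α = 2·arctan(h/2f) we get f = h / (2·tan(α/2)).
With h = 15.89 mm and α/2 = 0.5°, tan(α/2) ≈ 0.00873, so f ≈ 15.89 / 0.01745 ≈ 910.4068 mm.

910.41 mm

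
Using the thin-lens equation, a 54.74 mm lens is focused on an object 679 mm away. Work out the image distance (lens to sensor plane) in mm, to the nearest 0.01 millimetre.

59.54 mm

1/dᵢ = 1/f − 1/dₒ = 1/54.74 − 1/679 = 0.0167954 mm⁻¹.
dᵢ = 1/0.0167954 ≈ 59.5400 mm.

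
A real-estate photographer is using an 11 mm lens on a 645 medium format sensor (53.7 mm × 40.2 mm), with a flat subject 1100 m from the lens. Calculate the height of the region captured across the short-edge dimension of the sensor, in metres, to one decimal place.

4020.0 m

dₒ: 1100 m = 1.1e+06 mm.
Similar triangles through the lens centre give W/dₒ = h/dᵢ; with 1/f = 1/dₒ + 1/dᵢ this gives W = h·(dₒ − f)/f.
W = 40.2 mm × (1.1e+06 − 11) / 11 = 40.2 × 99999.0000 ≈ 4019959.800 mm = 4019.96 m.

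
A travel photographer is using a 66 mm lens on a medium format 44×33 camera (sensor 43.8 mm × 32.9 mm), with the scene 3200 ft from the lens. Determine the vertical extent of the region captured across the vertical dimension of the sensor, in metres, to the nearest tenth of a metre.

486.2 m

dₒ: 3200 ft × 304.8 mm/ft = 975359.97 mm.
Similar triangles through the lens centre give W/dₒ = h/dᵢ; with 1/f = 1/dₒ + 1/dᵢ this gives W = h·(dₒ − f)/f.
W = 32.9 mm × (975360 − 66) / 66 = 32.9 × 14777.1813 ≈ 486169.266 mm = 486.169 m.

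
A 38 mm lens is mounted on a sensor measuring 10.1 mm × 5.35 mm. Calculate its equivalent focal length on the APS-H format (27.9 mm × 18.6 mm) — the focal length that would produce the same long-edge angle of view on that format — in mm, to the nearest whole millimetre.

105 mm

Equal angle of view means equal width/f ratio, so f₂ = f₁ · (width₂/width₁) = 38 × 27.9/10.1.
f₂ = 38 × 2.76238 ≈ 104.970 mm.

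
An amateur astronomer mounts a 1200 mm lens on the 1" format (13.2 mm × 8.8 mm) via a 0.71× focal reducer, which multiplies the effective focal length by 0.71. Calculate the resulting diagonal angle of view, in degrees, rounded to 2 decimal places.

Effective focal length f = 1200 × 0.71 = 852 mm.
Sensor diagonal = √(13.2² + 8.8²) = √251.6800 ≈ 15.8644 mm.
α = 2·arctan(15.864 / (2 × 852)) = 2·arctan(0.00931) ≈ 1.0668°.

1.07°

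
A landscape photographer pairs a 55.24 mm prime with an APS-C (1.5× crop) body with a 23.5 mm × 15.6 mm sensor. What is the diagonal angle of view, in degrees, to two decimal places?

Sensor diagonal = √(23.5² + 15.6²) = √795.6100 ≈ 28.2066 mm.
Angle of view α = 2·arctan(d/2f) with d = 28.2066 mm and f = 55.24 mm.
d/2f = 0.25531; arctan(0.25531) ≈ 14.3222°, so α ≈ 28.6444°.

28.64°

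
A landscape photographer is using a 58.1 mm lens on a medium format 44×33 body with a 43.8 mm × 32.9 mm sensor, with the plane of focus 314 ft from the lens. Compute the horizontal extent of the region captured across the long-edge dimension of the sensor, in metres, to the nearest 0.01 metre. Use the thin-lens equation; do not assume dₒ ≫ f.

72.11 m

dₒ: 314 ft × 304.8 mm/ft = 95707.20 mm.
Similar triangles through the lens centre give W/dₒ = w/dᵢ; with 1/f = 1/dₒ + 1/dᵢ this gives W = w·(dₒ − f)/f.
W = 43.8 mm × (95707.2 − 58.1) / 58.1 = 43.8 × 1646.2839 ≈ 72107.237 mm = 72.1072 m.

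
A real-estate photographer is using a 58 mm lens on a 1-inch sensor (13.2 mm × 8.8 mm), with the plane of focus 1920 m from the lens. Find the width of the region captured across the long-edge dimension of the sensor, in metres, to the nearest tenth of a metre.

437.0 m

dₒ: 1920 m = 1.92e+06 mm.
Similar triangles through the lens centre give W/dₒ = w/dᵢ; with 1/f = 1/dₒ + 1/dᵢ this gives W = w·(dₒ − f)/f.
W = 13.2 mm × (1.92e+06 − 58) / 58 = 13.2 × 33102.4483 ≈ 436952.317 mm = 436.952 m.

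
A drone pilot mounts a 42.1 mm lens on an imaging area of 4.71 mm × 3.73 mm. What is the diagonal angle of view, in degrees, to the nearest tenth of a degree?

8.2°

Sensor diagonal = √(4.71² + 3.73²) = √36.0970 ≈ 6.0081 mm.
Angle of view α = 2·arctan(d/2f) with d = 6.0081 mm and f = 42.1 mm.
d/2f = 0.07135; arctan(0.07135) ≈ 4.0814°, so α ≈ 8.1628°.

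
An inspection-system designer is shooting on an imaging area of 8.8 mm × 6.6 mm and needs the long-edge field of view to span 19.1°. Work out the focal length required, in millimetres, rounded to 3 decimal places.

26.153 mm

From α = 2·arctan(w/2f) we get f = w / (2·tan(α/2)).
With w = 8.8 mm and α/2 = 9.55°, tan(α/2) ≈ 0.16824, so f ≈ 8.8 / 0.33648 ≈ 26.1531 mm.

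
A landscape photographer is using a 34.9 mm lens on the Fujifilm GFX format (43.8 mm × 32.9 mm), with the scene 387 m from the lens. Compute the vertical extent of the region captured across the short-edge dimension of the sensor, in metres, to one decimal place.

dₒ: 387 m = 387000 mm.
Similar triangles through the lens centre give W/dₒ = h/dᵢ; with 1/f = 1/dₒ + 1/dᵢ this gives W = h·(dₒ − f)/f.
W = 32.9 mm × (387000 − 34.9) / 34.9 = 32.9 × 11087.8252 ≈ 364789.450 mm = 364.789 m.

364.8 m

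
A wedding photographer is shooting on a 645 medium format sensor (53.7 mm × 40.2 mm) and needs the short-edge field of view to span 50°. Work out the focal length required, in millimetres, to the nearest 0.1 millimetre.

43.1 mm

From α = 2·arctan(h/2f) we get f = h / (2·tan(α/2)).
With h = 40.2 mm and α/2 = 25°, tan(α/2) ≈ 0.46631, so f ≈ 40.2 / 0.93262 ≈ 43.1046 mm.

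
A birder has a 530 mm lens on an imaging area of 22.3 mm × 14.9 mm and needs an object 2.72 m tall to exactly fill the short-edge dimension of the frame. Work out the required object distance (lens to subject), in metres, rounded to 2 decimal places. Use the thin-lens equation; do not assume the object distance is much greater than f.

97.28 m

W: 2.72 m = 2720 mm.
Magnification m = h/W = dᵢ/dₒ; combined with 1/f = 1/dₒ + 1/dᵢ this gives dₒ = f·(1 + W/h).
dₒ = 530 mm × (1 + 2720/14.9) = 530 × 183.5503 ≈ 97281.678 mm = 97.2817 m.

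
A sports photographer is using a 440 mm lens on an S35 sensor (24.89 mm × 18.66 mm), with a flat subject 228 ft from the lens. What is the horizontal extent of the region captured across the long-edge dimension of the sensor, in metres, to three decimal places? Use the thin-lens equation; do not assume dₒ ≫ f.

dₒ: 228 ft × 304.8 mm/ft = 69494.40 mm.
Similar triangles through the lens centre give W/dₒ = w/dᵢ; with 1/f = 1/dₒ + 1/dᵢ this gives W = w·(dₒ − f)/f.
W = 24.89 mm × (69494.4 − 440) / 440 = 24.89 × 156.9418 ≈ 3906.282 mm = 3.90628 m.

3.906 m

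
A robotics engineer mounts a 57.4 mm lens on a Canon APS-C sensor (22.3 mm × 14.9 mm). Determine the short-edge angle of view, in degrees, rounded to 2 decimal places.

14.79°

Angle of view α = 2·arctan(h/2f) with h = 14.9 mm and f = 57.4 mm.
h/2f = 0.12979; arctan(0.12979) ≈ 7.3951°, so α ≈ 14.7903°.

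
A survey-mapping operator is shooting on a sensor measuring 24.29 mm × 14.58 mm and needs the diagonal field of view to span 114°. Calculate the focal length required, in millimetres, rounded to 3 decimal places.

9.199 mm

Sensor diagonal = √(24.29² + 14.58²) = √802.5805 ≈ 28.3299 mm.
From α = 2·arctan(d/2f) we get f = d / (2·tan(α/2)).
With d = 28.3299 mm and α/2 = 57°, tan(α/2) ≈ 1.53986, so f ≈ 28.3299 / 3.07973 ≈ 9.1988 mm.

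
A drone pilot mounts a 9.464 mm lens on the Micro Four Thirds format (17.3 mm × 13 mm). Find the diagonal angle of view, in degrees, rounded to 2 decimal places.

97.65°

Sensor diagonal = √(17.3² + 13²) = √468.2900 ≈ 21.6400 mm.
Angle of view α = 2·arctan(d/2f) with d = 21.6400 mm and f = 9.464 mm.
d/2f = 1.14328; arctan(1.14328) ≈ 48.8246°, so α ≈ 97.6492°.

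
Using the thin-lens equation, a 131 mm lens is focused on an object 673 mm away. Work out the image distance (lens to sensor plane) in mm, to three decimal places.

162.662 mm

1/dᵢ = 1/f − 1/dₒ = 1/131 − 1/673 = 0.0061477 mm⁻¹.
dᵢ = 1/0.0061477 ≈ 162.6624 mm.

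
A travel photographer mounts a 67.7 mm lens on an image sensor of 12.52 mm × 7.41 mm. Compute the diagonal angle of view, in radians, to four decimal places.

Sensor diagonal = √(12.52² + 7.41²) = √211.6585 ≈ 14.5485 mm.
Angle of view α = 2·arctan(d/2f) with d = 14.5485 mm and f = 67.7 mm.
d/2f = 0.10745; arctan(0.10745) ≈ 0.1070 rad, so α ≈ 0.2141 rad.

0.2141 rad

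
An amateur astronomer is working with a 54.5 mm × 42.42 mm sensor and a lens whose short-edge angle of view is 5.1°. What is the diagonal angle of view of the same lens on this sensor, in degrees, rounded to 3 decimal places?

8.294°

From the short-edge AOV: f = 42.42 / (2·tan(2.55°)) = 42.42 / 0.08907 ≈ 476.2514 mm.
Sensor diagonal = √(54.5² + 42.42²) = √4769.7064 ≈ 69.0631 mm.
Diagonal AOV = 2·arctan(69.0631 / (2 × 476.2514)) = 2·arctan(0.07251) ≈ 8.2942°.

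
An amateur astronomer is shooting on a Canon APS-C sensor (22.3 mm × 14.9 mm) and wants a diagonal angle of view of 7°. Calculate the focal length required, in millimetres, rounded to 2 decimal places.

219.25 mm

Sensor diagonal = √(22.3² + 14.9²) = √719.3000 ≈ 26.8198 mm.
From α = 2·arctan(d/2f) we get f = d / (2·tan(α/2)).
With d = 26.8198 mm and α/2 = 3.5°, tan(α/2) ≈ 0.06116, so f ≈ 26.8198 / 0.12233 ≈ 219.2497 mm.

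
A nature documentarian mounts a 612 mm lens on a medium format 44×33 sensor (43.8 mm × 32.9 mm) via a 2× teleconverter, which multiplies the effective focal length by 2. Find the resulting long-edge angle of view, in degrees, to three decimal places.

2.050°

Effective focal length f = 612 × 2 = 1224 mm.
α = 2·arctan(43.8 / (2 × 1224)) = 2·arctan(0.01789) ≈ 2.0501°.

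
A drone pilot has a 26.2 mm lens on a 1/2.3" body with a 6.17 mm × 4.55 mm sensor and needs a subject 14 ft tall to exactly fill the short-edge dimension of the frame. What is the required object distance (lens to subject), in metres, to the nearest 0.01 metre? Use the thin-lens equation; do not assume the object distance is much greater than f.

24.60 m

W: 14 ft × 304.8 mm/ft = 4267.20 mm.
Magnification m = h/W = dᵢ/dₒ; combined with 1/f = 1/dₒ + 1/dᵢ this gives dₒ = f·(1 + W/h).
dₒ = 26.2 mm × (1 + 4267.2/4.55) = 26.2 × 938.8461 ≈ 24597.768 mm = 24.5978 m.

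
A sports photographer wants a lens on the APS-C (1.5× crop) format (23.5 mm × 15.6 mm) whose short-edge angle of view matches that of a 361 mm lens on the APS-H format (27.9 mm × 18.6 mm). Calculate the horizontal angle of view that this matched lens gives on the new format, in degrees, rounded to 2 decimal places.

Equal short-edge AOV ⇒ f₂ = f₁ · 15.6/18.6 = 361 × 0.83871 ≈ 302.7742 mm.
Horizontal AOV on the new format = 2·arctan(23.5 / (2 × 302.7742)) = 2·arctan(0.03881) ≈ 4.4448°.

4.44°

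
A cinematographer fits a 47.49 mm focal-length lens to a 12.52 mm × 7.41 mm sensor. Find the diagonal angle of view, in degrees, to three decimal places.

Sensor diagonal = √(12.52² + 7.41²) = √211.6585 ≈ 14.5485 mm.
Angle of view α = 2·arctan(d/2f) with d = 14.5485 mm and f = 47.49 mm.
d/2f = 0.15317; arctan(0.15317) ≈ 8.7085°, so α ≈ 17.4171°.

17.417°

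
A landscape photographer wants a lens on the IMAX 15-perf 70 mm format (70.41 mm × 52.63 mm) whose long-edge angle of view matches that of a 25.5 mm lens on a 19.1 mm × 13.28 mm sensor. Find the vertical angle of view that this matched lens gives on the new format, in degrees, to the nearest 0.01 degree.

31.28°

Equal long-edge AOV ⇒ f₂ = f₁ · 70.41/19.1 = 25.5 × 3.68639 ≈ 94.0029 mm.
Vertical AOV on the new format = 2·arctan(52.63 / (2 × 94.0029)) = 2·arctan(0.27994) ≈ 31.2779°.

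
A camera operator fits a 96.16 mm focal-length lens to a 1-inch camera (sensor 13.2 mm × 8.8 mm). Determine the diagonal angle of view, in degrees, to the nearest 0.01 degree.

9.43°

Sensor diagonal = √(13.2² + 8.8²) = √251.6800 ≈ 15.8644 mm.
Angle of view α = 2·arctan(d/2f) with d = 15.8644 mm and f = 96.16 mm.
d/2f = 0.08249; arctan(0.08249) ≈ 4.7156°, so α ≈ 9.4313°.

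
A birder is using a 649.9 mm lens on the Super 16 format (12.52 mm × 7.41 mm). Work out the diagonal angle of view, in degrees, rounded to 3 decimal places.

1.283°

Sensor diagonal = √(12.52² + 7.41²) = √211.6585 ≈ 14.5485 mm.
Angle of view α = 2·arctan(d/2f) with d = 14.5485 mm and f = 649.9 mm.
d/2f = 0.01119; arctan(0.01119) ≈ 0.6413°, so α ≈ 1.2826°.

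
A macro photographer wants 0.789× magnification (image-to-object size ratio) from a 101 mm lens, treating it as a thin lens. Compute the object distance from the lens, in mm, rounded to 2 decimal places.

229.01 mm

With m = dᵢ/dₒ and 1/f = 1/dₒ + 1/dᵢ, substituting dᵢ = m·dₒ gives 1/f = (1 + 1/m)/dₒ, hence dₒ = f·(1 + 1/m).
dₒ = 101 × (1 + 1/0.789) = 101 × 2.26743 ≈ 229.010 mm.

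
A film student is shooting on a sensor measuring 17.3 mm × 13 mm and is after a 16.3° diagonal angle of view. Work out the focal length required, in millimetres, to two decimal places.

Sensor diagonal = √(17.3² + 13²) = √468.2900 ≈ 21.6400 mm.
From α = 2·arctan(d/2f) we get f = d / (2·tan(α/2)).
With d = 21.6400 mm and α/2 = 8.15°, tan(α/2) ≈ 0.14321, so f ≈ 21.6400 / 0.28642 ≈ 75.5526 mm.

75.55 mm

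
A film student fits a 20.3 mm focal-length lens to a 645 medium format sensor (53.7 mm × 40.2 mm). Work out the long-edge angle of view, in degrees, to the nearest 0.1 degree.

Angle of view α = 2·arctan(w/2f) with w = 53.7 mm and f = 20.3 mm.
w/2f = 1.32266; arctan(1.32266) ≈ 52.9088°, so α ≈ 105.8176°.

105.8°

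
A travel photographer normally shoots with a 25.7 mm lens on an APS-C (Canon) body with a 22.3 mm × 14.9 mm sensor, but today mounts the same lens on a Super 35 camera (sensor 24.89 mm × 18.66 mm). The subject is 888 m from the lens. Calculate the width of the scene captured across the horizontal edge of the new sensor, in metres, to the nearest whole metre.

The focal length stays 25.7 mm; the relevant sensor dimension is now w = 24.89 mm. Object distance dₒ = 888 m = 888000 mm.
Thin-lens field width W = w·(dₒ − f)/f = 24.89 × (888000 − 25.7)/25.7 ≈ 859987.561 mm = 859.988 m.

860 m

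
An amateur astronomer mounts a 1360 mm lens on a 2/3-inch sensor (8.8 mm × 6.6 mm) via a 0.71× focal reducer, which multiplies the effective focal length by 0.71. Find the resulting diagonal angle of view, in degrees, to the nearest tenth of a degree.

0.7°

Effective focal length f = 1360 × 0.71 = 965.6 mm.
Sensor diagonal = √(8.8² + 6.6²) = √121.0000 ≈ 11.0000 mm.
α = 2·arctan(11.000 / (2 × 965.6)) = 2·arctan(0.00570) ≈ 0.6527°.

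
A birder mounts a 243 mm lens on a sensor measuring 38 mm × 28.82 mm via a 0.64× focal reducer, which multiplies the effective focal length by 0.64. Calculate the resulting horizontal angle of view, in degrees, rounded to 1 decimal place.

Effective focal length f = 243 × 0.64 = 155.52 mm.
α = 2·arctan(38 / (2 × 155.52)) = 2·arctan(0.12217) ≈ 13.9307°.

13.9°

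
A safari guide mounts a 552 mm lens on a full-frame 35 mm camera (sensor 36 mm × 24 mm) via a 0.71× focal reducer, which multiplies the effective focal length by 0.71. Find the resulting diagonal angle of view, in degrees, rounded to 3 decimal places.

6.319°

Effective focal length f = 552 × 0.71 = 391.92 mm.
Sensor diagonal = √(36² + 24²) = √1872.0000 ≈ 43.2666 mm.
α = 2·arctan(43.267 / (2 × 391.92)) = 2·arctan(0.05520) ≈ 6.3188°.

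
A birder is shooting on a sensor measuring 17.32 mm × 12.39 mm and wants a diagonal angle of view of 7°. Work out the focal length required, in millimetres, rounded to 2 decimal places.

Sensor diagonal = √(17.32² + 12.39²) = √453.4945 ≈ 21.2954 mm.
From α = 2·arctan(d/2f) we get f = d / (2·tan(α/2)).
With d = 21.2954 mm and α/2 = 3.5°, tan(α/2) ≈ 0.06116, so f ≈ 21.2954 / 0.12233 ≈ 174.0884 mm.

174.09 mm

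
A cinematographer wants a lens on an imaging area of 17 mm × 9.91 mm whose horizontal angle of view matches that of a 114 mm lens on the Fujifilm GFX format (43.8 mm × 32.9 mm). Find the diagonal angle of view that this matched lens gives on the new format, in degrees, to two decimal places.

25.07°

Equal horizontal AOV ⇒ f₂ = f₁ · 17/43.8 = 114 × 0.38813 ≈ 44.2466 mm.
Sensor diagonal = √(17² + 9.91²) = √387.2081 ≈ 19.6776 mm.
Diagonal AOV on the new format = 2·arctan(19.6776 / (2 × 44.2466)) = 2·arctan(0.22236) ≈ 25.0730°.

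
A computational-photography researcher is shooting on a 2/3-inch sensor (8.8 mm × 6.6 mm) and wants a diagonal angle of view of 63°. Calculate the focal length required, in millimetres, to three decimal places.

Sensor diagonal = √(8.8² + 6.6²) = √121.0000 ≈ 11.0000 mm.
From α = 2·arctan(d/2f) we get f = d / (2·tan(α/2)).
With d = 11.0000 mm and α/2 = 31.5°, tan(α/2) ≈ 0.61280, so f ≈ 11.0000 / 1.22560 ≈ 8.9752 mm.

8.975 mm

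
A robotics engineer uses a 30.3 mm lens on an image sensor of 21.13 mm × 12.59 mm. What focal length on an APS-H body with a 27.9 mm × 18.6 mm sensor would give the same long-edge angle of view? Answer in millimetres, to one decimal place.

Equal angle of view means equal width/f ratio, so f₂ = f₁ · (width₂/width₁) = 30.3 × 27.9/21.13.
f₂ = 30.3 × 1.32040 ≈ 40.008 mm.

40.0 mm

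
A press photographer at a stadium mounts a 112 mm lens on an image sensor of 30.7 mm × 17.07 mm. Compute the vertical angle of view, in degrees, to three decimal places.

8.716°

Angle of view α = 2·arctan(h/2f) with h = 17.07 mm and f = 112 mm.
h/2f = 0.07621; arctan(0.07621) ≈ 4.3578°, so α ≈ 8.7156°.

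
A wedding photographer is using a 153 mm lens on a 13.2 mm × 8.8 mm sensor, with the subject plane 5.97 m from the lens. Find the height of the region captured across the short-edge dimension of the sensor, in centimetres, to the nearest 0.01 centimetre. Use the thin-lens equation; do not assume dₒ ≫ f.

dₒ: 5.97 m = 5970 mm.
Similar triangles through the lens centre give W/dₒ = h/dᵢ; with 1/f = 1/dₒ + 1/dᵢ this gives W = h·(dₒ − f)/f.
W = 8.8 mm × (5970 − 153) / 153 = 8.8 × 38.0196 ≈ 334.573 mm = 33.4573 cm.

33.46 cm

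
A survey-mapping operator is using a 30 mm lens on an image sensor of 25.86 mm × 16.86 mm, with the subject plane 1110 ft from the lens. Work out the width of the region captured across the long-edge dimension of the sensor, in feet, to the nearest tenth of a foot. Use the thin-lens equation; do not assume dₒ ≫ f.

dₒ: 1110 ft × 304.8 mm/ft = 338327.99 mm.
Similar triangles through the lens centre give W/dₒ = w/dᵢ; with 1/f = 1/dₒ + 1/dᵢ this gives W = w·(dₒ − f)/f.
W = 25.86 mm × (338328 − 30) / 30 = 25.86 × 11276.5996 ≈ 291612.867 mm = 291612.867/304.8 ft = 956.735 ft.

956.7 ft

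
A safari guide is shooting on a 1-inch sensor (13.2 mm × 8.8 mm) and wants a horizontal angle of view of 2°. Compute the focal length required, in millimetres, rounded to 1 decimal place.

From α = 2·arctan(w/2f) we get f = w / (2·tan(α/2)).
With w = 13.2 mm and α/2 = 1°, tan(α/2) ≈ 0.01746, so f ≈ 13.2 / 0.03491 ≈ 378.1137 mm.

378.1 mm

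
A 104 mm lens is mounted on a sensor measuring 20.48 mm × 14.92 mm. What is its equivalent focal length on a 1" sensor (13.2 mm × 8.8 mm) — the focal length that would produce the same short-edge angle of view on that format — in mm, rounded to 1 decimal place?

61.3 mm

Equal angle of view means equal height/f ratio, so f₂ = f₁ · (height₂/height₁) = 104 × 8.8/14.92.
f₂ = 104 × 0.58981 ≈ 61.340 mm.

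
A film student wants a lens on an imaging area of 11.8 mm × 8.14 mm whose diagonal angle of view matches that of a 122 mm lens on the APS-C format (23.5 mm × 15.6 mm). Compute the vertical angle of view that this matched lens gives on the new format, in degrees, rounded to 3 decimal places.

7.511°

Sensor diagonal = √(23.5² + 15.6²) = √795.6100 ≈ 28.2066 mm.
Sensor diagonal = √(11.8² + 8.14²) = √205.4996 ≈ 14.3353 mm.
Equal diagonal AOV ⇒ f₂ = f₁ · 14.3353/28.2066 = 122 × 0.50822 ≈ 62.0034 mm.
Vertical AOV on the new format = 2·arctan(8.14 / (2 × 62.0034)) = 2·arctan(0.06564) ≈ 7.5112°.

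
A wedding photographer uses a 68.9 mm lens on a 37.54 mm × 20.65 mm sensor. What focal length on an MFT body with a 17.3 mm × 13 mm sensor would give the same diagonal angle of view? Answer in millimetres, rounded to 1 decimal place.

Sensor diagonal = √(37.54² + 20.65²) = √1835.6741 ≈ 42.8448 mm.
Sensor diagonal = √(17.3² + 13²) = √468.2900 ≈ 21.6400 mm.
Equal angle of view means equal diagonal/f ratio, so f₂ = f₁ · (diagonal₂/diagonal₁) = 68.9 × 21.6400/42.8448.
f₂ = 68.9 × 0.50508 ≈ 34.800 mm.

34.8 mm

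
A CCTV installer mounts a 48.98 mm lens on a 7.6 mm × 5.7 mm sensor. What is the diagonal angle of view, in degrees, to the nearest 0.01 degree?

Sensor diagonal = √(7.6² + 5.7²) = √90.2500 ≈ 9.5000 mm.
Angle of view α = 2·arctan(d/2f) with d = 9.5000 mm and f = 48.98 mm.
d/2f = 0.09698; arctan(0.09698) ≈ 5.5391°, so α ≈ 11.0783°.

11.08°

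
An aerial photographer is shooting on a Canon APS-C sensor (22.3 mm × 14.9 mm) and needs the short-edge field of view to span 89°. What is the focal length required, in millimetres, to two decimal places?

From α = 2·arctan(h/2f) we get f = h / (2·tan(α/2)).
With h = 14.9 mm and α/2 = 44.5°, tan(α/2) ≈ 0.98270, so f ≈ 14.9 / 1.96539 ≈ 7.5812 mm.

7.58 mm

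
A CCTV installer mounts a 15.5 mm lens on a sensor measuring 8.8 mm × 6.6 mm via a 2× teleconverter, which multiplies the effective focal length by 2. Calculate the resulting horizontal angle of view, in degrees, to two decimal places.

Effective focal length f = 15.5 × 2 = 31 mm.
α = 2·arctan(8.8 / (2 × 31)) = 2·arctan(0.14194) ≈ 16.1567°.

16.16°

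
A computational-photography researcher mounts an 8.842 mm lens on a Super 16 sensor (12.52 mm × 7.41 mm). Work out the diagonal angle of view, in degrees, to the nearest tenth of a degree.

Sensor diagonal = √(12.52² + 7.41²) = √211.6585 ≈ 14.5485 mm.
Angle of view α = 2·arctan(d/2f) with d = 14.5485 mm and f = 8.842 mm.
d/2f = 0.82269; arctan(0.82269) ≈ 39.4439°, so α ≈ 78.8877°.

78.9°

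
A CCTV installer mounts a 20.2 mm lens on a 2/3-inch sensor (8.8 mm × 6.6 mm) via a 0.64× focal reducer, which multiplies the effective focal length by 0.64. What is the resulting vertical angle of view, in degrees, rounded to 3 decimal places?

28.639°

Effective focal length f = 20.2 × 0.64 = 12.928 mm.
α = 2·arctan(6.6 / (2 × 12.928)) = 2·arctan(0.25526) ≈ 28.6391°.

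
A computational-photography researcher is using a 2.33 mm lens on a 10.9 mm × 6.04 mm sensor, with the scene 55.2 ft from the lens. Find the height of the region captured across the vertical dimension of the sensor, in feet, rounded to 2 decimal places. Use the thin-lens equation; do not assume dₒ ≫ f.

143.07 ft

dₒ: 55.2 ft × 304.8 mm/ft = 16824.96 mm.
Similar triangles through the lens centre give W/dₒ = h/dᵢ; with 1/f = 1/dₒ + 1/dᵢ this gives W = h·(dₒ − f)/f.
W = 6.04 mm × (16825 − 2.33) / 2.33 = 6.04 × 7220.0126 ≈ 43608.876 mm = 43608.876/304.8 ft = 143.074 ft.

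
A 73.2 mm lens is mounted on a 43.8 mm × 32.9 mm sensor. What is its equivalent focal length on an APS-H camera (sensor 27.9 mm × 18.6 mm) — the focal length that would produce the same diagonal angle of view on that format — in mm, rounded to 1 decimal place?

Sensor diagonal = √(43.8² + 32.9²) = √3000.8500 ≈ 54.7800 mm.
Sensor diagonal = √(27.9² + 18.6²) = √1124.3700 ≈ 33.5316 mm.
Equal angle of view means equal diagonal/f ratio, so f₂ = f₁ · (diagonal₂/diagonal₁) = 73.2 × 33.5316/54.7800.
f₂ = 73.2 × 0.61211 ≈ 44.807 mm.

44.8 mm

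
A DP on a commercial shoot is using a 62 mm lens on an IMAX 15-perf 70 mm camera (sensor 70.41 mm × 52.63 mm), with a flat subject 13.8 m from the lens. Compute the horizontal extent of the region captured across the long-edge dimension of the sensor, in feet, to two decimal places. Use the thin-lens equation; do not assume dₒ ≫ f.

51.19 ft

dₒ: 13.8 m = 13800 mm.
Similar triangles through the lens centre give W/dₒ = w/dᵢ; with 1/f = 1/dₒ + 1/dᵢ this gives W = w·(dₒ − f)/f.
W = 70.41 mm × (13800 − 62) / 62 = 70.41 × 221.5806 ≈ 15601.493 mm = 15601.493/304.8 ft = 51.186 ft.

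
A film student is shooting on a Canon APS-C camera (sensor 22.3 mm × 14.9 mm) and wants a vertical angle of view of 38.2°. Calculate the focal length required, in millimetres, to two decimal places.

21.51 mm

From α = 2·arctan(h/2f) we get f = h / (2·tan(α/2)).
With h = 14.9 mm and α/2 = 19.1°, tan(α/2) ≈ 0.34628, so f ≈ 14.9 / 0.69256 ≈ 21.5143 mm.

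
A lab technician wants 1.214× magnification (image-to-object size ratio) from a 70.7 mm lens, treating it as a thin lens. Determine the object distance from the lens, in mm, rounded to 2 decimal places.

With m = dᵢ/dₒ and 1/f = 1/dₒ + 1/dᵢ, substituting dᵢ = m·dₒ gives 1/f = (1 + 1/m)/dₒ, hence dₒ = f·(1 + 1/m).
dₒ = 70.7 × (1 + 1/1.214) = 70.7 × 1.82372 ≈ 128.937 mm.

128.94 mm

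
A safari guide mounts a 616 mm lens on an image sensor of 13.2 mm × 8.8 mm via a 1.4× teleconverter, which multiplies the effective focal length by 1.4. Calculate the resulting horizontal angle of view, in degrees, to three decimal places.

0.877°

Effective focal length f = 616 × 1.4 = 862.4 mm.
α = 2·arctan(13.2 / (2 × 862.4)) = 2·arctan(0.00765) ≈ 0.8770°.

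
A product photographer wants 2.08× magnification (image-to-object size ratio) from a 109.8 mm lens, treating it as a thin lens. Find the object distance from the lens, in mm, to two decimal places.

162.59 mm

With m = dᵢ/dₒ and 1/f = 1/dₒ + 1/dᵢ, substituting dᵢ = m·dₒ gives 1/f = (1 + 1/m)/dₒ, hence dₒ = f·(1 + 1/m).
dₒ = 109.8 × (1 + 1/2.08) = 109.8 × 1.48077 ≈ 162.588 mm.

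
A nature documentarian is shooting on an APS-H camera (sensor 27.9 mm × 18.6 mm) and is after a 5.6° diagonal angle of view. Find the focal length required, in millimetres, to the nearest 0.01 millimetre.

Sensor diagonal = √(27.9² + 18.6²) = √1124.3700 ≈ 33.5316 mm.
From α = 2·arctan(d/2f) we get f = d / (2·tan(α/2)).
With d = 33.5316 mm and α/2 = 2.8°, tan(α/2) ≈ 0.04891, so f ≈ 33.5316 / 0.09782 ≈ 342.8020 mm.

342.80 mm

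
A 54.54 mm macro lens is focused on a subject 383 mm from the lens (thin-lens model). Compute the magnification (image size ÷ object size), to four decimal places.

0.1660×

Thin lens: 1/f = 1/dₒ + 1/dᵢ → 1/dᵢ = 1/54.54 − 1/383 = 0.0157242 mm⁻¹, so dᵢ ≈ 63.5962 mm.
Magnification m = dᵢ/dₒ = 63.5962/383 ≈ 0.16605.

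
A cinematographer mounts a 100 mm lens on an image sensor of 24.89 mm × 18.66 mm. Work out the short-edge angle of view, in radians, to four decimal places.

0.1861 rad

Angle of view α = 2·arctan(h/2f) with h = 18.66 mm and f = 100 mm.
h/2f = 0.09330; arctan(0.09330) ≈ 0.0930 rad, so α ≈ 0.1861 rad.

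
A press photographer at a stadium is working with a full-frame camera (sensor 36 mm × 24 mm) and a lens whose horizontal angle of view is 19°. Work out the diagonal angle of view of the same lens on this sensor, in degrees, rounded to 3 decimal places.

From the horizontal AOV: f = 36 / (2·tan(9.5°)) = 36 / 0.33469 ≈ 107.5638 mm.
Sensor diagonal = √(36² + 24²) = √1872.0000 ≈ 43.2666 mm.
Diagonal AOV = 2·arctan(43.2666 / (2 × 107.5638)) = 2·arctan(0.20112) ≈ 22.7433°.

22.743°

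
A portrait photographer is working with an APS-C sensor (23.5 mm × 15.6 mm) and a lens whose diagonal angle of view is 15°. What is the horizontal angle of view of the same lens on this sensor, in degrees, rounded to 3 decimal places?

Sensor diagonal = √(23.5² + 15.6²) = √795.6100 ≈ 28.2066 mm.
From the diagonal AOV: f = 28.2066 / (2·tan(7.5°)) = 28.2066 / 0.26330 ≈ 107.1250 mm.
Horizontal AOV = 2·arctan(23.5 / (2 × 107.1250)) = 2·arctan(0.10968) ≈ 12.5189°.

12.519°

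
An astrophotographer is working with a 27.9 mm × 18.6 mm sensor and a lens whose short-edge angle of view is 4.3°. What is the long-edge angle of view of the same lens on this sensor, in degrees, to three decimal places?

From the short-edge AOV: f = 18.6 / (2·tan(2.15°)) = 18.6 / 0.07508 ≈ 247.7212 mm.
Long-edge AOV = 2·arctan(27.9 / (2 × 247.7212)) = 2·arctan(0.05631) ≈ 6.4462°.

6.446°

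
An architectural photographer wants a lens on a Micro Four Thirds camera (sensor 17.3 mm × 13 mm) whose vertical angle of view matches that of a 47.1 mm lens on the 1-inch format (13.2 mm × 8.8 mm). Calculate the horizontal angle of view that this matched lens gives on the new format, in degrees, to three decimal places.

14.173°

Equal vertical AOV ⇒ f₂ = f₁ · 13/8.8 = 47.1 × 1.47727 ≈ 69.5795 mm.
Horizontal AOV on the new format = 2·arctan(17.3 / (2 × 69.5795)) = 2·arctan(0.12432) ≈ 14.1731°.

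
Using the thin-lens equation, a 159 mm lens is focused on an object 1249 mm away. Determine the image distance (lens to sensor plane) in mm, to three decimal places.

182.194 mm

1/dᵢ = 1/f − 1/dₒ = 1/159 − 1/1249 = 0.0054887 mm⁻¹.
dᵢ = 1/0.0054887 ≈ 182.1936 mm.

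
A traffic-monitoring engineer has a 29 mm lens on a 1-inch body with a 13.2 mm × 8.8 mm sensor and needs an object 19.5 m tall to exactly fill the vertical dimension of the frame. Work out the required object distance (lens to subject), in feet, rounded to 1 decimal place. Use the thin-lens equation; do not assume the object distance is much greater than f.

W: 19.5 m = 19500 mm.
Magnification m = h/W = dᵢ/dₒ; combined with 1/f = 1/dₒ + 1/dᵢ this gives dₒ = f·(1 + W/h).
dₒ = 29 mm × (1 + 19500/8.8) = 29 × 2216.9091 ≈ 64290.364 mm = 64290.364/304.8 ft = 210.926 ft.

210.9 ft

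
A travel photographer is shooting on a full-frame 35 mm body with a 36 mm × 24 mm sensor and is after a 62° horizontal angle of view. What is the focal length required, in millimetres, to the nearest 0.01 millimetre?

29.96 mm

From α = 2·arctan(w/2f) we get f = w / (2·tan(α/2)).
With w = 36 mm and α/2 = 31°, tan(α/2) ≈ 0.60086, so f ≈ 36 / 1.20172 ≈ 29.9570 mm.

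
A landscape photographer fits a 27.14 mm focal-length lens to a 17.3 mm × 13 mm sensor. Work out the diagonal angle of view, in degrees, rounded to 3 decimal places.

Sensor diagonal = √(17.3² + 13²) = √468.2900 ≈ 21.6400 mm.
Angle of view α = 2·arctan(d/2f) with d = 21.6400 mm and f = 27.14 mm.
d/2f = 0.39867; arctan(0.39867) ≈ 21.7359°, so α ≈ 43.4717°.

43.472°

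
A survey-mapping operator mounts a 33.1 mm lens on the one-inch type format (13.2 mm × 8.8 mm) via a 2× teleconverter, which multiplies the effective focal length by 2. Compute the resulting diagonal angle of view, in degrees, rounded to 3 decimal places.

Effective focal length f = 33.1 × 2 = 66.2 mm.
Sensor diagonal = √(13.2² + 8.8²) = √251.6800 ≈ 15.8644 mm.
α = 2·arctan(15.864 / (2 × 66.2)) = 2·arctan(0.11982) ≈ 13.6654°.

13.665°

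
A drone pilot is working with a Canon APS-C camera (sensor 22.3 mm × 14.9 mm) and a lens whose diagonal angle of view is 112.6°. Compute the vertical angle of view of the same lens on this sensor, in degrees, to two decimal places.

79.59°

Sensor diagonal = √(22.3² + 14.9²) = √719.3000 ≈ 26.8198 mm.
From the diagonal AOV: f = 26.8198 / (2·tan(56.3°)) = 26.8198 / 2.99887 ≈ 8.9433 mm.
Vertical AOV = 2·arctan(14.9 / (2 × 8.9433)) = 2·arctan(0.83303) ≈ 79.5905°.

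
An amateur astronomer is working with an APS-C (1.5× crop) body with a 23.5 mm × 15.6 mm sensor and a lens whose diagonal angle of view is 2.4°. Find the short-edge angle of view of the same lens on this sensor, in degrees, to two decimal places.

1.33°

Sensor diagonal = √(23.5² + 15.6²) = √795.6100 ≈ 28.2066 mm.
From the diagonal AOV: f = 28.2066 / (2·tan(1.2°)) = 28.2066 / 0.04189 ≈ 673.2835 mm.
Short-edge AOV = 2·arctan(15.6 / (2 × 673.2835)) = 2·arctan(0.01159) ≈ 1.3275°.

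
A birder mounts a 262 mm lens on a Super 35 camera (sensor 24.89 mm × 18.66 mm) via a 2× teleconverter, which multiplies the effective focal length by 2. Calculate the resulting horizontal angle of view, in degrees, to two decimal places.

Effective focal length f = 262 × 2 = 524 mm.
α = 2·arctan(24.89 / (2 × 524)) = 2·arctan(0.02375) ≈ 2.7210°.

2.72°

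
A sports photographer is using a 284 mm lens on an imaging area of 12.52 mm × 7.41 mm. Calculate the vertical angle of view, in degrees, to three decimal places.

1.495°

Angle of view α = 2·arctan(h/2f) with h = 7.41 mm and f = 284 mm.
h/2f = 0.01305; arctan(0.01305) ≈ 0.7474°, so α ≈ 1.4949°.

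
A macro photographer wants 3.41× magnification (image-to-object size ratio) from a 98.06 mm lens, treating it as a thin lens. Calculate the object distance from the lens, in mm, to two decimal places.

With m = dᵢ/dₒ and 1/f = 1/dₒ + 1/dᵢ, substituting dᵢ = m·dₒ gives 1/f = (1 + 1/m)/dₒ, hence dₒ = f·(1 + 1/m).
dₒ = 98.06 × (1 + 1/3.41) = 98.06 × 1.29326 ≈ 126.817 mm.

126.82 mm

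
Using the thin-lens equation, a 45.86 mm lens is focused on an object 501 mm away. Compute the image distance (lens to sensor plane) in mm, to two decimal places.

1/dᵢ = 1/f − 1/dₒ = 1/45.86 − 1/501 = 0.0198095 mm⁻¹.
dᵢ = 1/0.0198095 ≈ 50.4809 mm.

50.48 mm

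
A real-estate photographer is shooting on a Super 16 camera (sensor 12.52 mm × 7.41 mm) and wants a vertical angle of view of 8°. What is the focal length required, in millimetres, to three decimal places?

From α = 2·arctan(h/2f) we get f = h / (2·tan(α/2)).
With h = 7.41 mm and α/2 = 4°, tan(α/2) ≈ 0.06993, so f ≈ 7.41 / 0.13985 ≈ 52.9840 mm.

52.984 mm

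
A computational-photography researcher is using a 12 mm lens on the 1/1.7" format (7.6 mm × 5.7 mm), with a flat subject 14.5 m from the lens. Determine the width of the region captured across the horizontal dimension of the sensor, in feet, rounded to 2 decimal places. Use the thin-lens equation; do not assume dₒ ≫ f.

dₒ: 14.5 m = 14500 mm.
Similar triangles through the lens centre give W/dₒ = w/dᵢ; with 1/f = 1/dₒ + 1/dᵢ this gives W = w·(dₒ − f)/f.
W = 7.6 mm × (14500 − 12) / 12 = 7.6 × 1207.3333 ≈ 9175.733 mm = 9175.733/304.8 ft = 30.1041 ft.

30.10 ft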